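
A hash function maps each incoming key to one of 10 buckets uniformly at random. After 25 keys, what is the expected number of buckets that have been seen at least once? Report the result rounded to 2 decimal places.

For each bucket, P(seen in 25 keys) = 1 - (9/10)^25 = 0.928.
By linearity of expectation, E[distinct seen] = 10·(1 - (9/10)^25) = 9.282.

9.28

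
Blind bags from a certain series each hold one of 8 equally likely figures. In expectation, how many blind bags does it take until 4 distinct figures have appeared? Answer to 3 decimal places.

With k distinct figures already seen, the next new one arrives after an expected 8/(8-k) blind bags.
Sum over k = 0,...,3: E = 8/8 + 8/7 + 8/6 + 8/5 = 5.0762.

5.076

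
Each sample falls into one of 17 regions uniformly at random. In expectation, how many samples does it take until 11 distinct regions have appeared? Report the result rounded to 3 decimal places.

16.822

Going from k to k+1 distinct takes a geometric number of samples with mean 17/(17-k).
Sum over k = 0,...,10: E = 17/17 + 17/16 + 17/15 + ... + 17/8 + 17/7 = 16.8224.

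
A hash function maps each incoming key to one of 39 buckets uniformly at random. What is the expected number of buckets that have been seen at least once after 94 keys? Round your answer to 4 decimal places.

For each bucket, P(seen in 94 keys) = 1 - (38/39)^94 = 0.91299.
By linearity of expectation, E[distinct seen] = 39·(1 - (38/39)^94) = 35.60649.

35.6065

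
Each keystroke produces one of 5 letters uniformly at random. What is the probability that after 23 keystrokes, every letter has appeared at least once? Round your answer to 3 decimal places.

By inclusion–exclusion over which letters are missing,
P(all seen) = Σ_{j=0}^{5} (-1)^j C(5,j)((5-j)/5)^23
= 1.0000 - 0.0295 + 0.0001 - 0.0000 + 0.0000 - 0.0000
= 0.9706.

0.971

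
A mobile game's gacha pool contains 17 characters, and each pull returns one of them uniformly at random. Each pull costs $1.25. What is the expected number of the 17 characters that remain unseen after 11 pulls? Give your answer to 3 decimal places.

8.726

For each character, P(unseen after 11) = (16/17)^11 = 0.5133.
By linearity of expectation, E[unseen] = 17·(16/17)^11 = 8.7263.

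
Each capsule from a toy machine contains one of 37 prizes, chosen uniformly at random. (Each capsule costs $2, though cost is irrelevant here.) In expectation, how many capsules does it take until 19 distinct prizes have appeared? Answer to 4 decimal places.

Going from k to k+1 distinct takes a geometric number of capsules with mean 37/(37-k).
Sum over k = 0,...,18: E = 37/37 + 37/36 + 37/35 + ... + 37/20 + 37/19 = 26.13969.

26.1397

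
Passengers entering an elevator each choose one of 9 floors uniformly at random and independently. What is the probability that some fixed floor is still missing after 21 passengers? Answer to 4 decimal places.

0.0843

On each passenger the fixed floor fails to appear with probability 8/9.
P(still missing after 21) = (8/9)^21 = 0.08429.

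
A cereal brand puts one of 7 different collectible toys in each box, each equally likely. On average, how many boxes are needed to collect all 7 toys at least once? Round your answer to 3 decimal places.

18.150

After k distinct toys have appeared, the next box gives a new one with probability (7-k)/7, so the expected wait for the (k+1)-th is 7/(7-k).
E[T] = 7/7 + 7/6 + 7/5 + ... + 7/2 + 7/1 = 7·H_{7}.
H_{7} = 2.5929, so E[T] = 18.1500.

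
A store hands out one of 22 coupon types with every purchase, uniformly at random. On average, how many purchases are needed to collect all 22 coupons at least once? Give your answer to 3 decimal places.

81.198

After k distinct coupons have appeared, the next purchase gives a new one with probability (22-k)/22, so the expected wait for the (k+1)-th is 22/(22-k).
E[T] = 22/22 + 22/21 + 22/20 + ... + 22/2 + 22/1 = 22·H_{22}.
H_{22} = 3.6908, so E[T] = 81.1979.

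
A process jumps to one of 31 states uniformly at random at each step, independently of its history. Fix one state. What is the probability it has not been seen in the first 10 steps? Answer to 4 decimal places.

On each step the fixed state fails to appear with probability 30/31.
P(still missing after 10) = (30/31)^10 = 0.72044.

0.7204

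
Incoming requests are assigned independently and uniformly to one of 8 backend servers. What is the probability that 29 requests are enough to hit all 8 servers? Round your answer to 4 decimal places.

0.8401

By inclusion–exclusion over which servers are missing,
P(all seen) = Σ_{j=0}^{8} (-1)^j C(8,j)((8-j)/8)^29
= 1.00000 - 0.16647 + 0.00667 - 0.00007 + 0.00000 - 0.00000 + 0.00000 - 0.00000 + 0.00000
= 0.84013.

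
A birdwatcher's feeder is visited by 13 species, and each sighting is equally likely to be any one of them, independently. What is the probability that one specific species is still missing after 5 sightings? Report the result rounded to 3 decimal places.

Each sighting misses the fixed species with probability (13-1)/13 = 12/13, independently.
P(still missing after 5) = (12/13)^5 = 0.6702.

0.670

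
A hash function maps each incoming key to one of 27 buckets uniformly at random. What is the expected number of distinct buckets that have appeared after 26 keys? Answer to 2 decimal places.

For each bucket, P(seen in 26 keys) = 1 - (26/27)^26 = 0.625.
By linearity of expectation, E[distinct seen] = 27·(1 - (26/27)^26) = 16.879.

16.88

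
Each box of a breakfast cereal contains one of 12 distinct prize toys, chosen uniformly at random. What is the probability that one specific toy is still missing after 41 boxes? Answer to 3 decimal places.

0.028

On each box the fixed toy fails to appear with probability 11/12.
P(still missing after 41) = (11/12)^41 = 0.0282.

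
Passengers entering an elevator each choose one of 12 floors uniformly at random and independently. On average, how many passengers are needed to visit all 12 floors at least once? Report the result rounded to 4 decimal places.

37.2385

The wait to go from k to k+1 distinct floors is geometric with mean 12/(12-k).
E[T] = 12/12 + 12/11 + 12/10 + ... + 12/2 + 12/1 = 12·H_{12}.
H_{12} = 3.10321, so E[T] = 37.23853.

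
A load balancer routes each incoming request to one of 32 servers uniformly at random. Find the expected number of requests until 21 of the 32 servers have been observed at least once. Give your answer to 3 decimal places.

With k distinct servers already seen, the next new one arrives after an expected 32/(32-k) requests.
Sum over k = 0,...,20: E = 32/32 + 32/31 + 32/30 + ... + 32/13 + 32/12 = 33.2358.

33.236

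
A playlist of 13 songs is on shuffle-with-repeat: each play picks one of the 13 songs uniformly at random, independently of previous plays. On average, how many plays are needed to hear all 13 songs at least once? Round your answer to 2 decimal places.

After k distinct songs have appeared, the next play gives a new one with probability (13-k)/13, so the expected wait for the (k+1)-th is 13/(13-k).
E[T] = 13/13 + 13/12 + 13/11 + ... + 13/2 + 13/1 = 13·H_{13}.
H_{13} = 3.180, so E[T] = 41.342.

41.34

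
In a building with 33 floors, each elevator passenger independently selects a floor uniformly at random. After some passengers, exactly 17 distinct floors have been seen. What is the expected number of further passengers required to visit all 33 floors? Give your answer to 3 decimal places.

With k distinct floors already seen, the next new one takes an expected 33/(33-k) passengers.
Sum over k = 17,...,32: E = 33/16 + 33/15 + 33/14 + ... + 33/2 + 33/1 = 111.5641.

111.564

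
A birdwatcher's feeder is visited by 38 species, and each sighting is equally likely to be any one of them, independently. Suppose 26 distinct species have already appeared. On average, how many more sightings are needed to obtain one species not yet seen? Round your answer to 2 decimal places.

3.17

The number of sightings until the next new species is geometric with success probability 12/38, so its mean is 38/12.
E = 38/12 = 3.167.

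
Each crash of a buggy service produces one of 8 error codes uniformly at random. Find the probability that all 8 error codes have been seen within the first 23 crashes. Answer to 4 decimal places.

0.6654

By inclusion–exclusion over which error codes are missing,
P(all seen) = Σ_{j=0}^{8} (-1)^j C(8,j)((8-j)/8)^23
= 1.00000 - 0.37092 + 0.03746 - 0.00113 + 0.00001 - 0.00000 + 0.00000 - 0.00000 + 0.00000
= 0.66542.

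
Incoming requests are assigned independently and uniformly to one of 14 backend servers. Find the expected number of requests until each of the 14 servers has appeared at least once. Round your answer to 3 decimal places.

The wait to go from k to k+1 distinct servers is geometric with mean 14/(14-k).
E[T] = 14/14 + 14/13 + 14/12 + ... + 14/2 + 14/1 = 14·H_{14}.
H_{14} = 3.2516, so E[T] = 45.5219.

45.522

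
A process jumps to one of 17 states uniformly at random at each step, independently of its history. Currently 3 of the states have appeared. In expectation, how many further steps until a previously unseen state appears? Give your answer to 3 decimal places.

The number of steps until the next new state is geometric with success probability 14/17, so its mean is 17/14.
E = 17/14 = 1.2143.

1.214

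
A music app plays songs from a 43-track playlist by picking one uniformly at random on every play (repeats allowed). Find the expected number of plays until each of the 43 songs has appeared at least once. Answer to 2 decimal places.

After k distinct songs have appeared, the next play gives a new one with probability (43-k)/43, so the expected wait for the (k+1)-th is 43/(43-k).
E[T] = 43/43 + 43/42 + 43/41 + ... + 43/2 + 43/1 = 43·H_{43}.
H_{43} = 4.350, so E[T] = 187.050.

187.05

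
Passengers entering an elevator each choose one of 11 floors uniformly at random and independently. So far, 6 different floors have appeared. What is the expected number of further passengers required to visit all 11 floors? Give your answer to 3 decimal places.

25.117

With k distinct floors already seen, the next new one takes an expected 11/(11-k) passengers.
Sum over k = 6,...,10: E = 11/5 + 11/4 + 11/3 + 11/2 + 11/1 = 25.1167.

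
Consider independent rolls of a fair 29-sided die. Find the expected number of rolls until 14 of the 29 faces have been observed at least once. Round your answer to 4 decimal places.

With k distinct faces already seen, the next new one arrives after an expected 29/(29-k) rolls.
Sum over k = 0,...,13: E = 29/29 + 29/28 + 29/27 + ... + 29/17 + 29/16 = 18.65932.

18.6593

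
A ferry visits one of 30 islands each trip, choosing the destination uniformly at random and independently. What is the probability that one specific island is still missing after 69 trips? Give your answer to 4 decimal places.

On each trip the fixed island fails to appear with probability 29/30.
P(still missing after 69) = (29/30)^69 = 0.09640.

0.0964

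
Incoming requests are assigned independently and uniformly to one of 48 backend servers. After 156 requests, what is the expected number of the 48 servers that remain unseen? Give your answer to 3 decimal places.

For each server, P(unseen after 156) = (47/48)^156 = 0.0375.
By linearity of expectation, E[unseen] = 48·(47/48)^156 = 1.7983.

1.798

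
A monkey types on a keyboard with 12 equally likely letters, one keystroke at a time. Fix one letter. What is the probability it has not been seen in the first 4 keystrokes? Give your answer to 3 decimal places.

0.706

On each keystroke the fixed letter fails to appear with probability 11/12.
P(still missing after 4) = (11/12)^4 = 0.7061.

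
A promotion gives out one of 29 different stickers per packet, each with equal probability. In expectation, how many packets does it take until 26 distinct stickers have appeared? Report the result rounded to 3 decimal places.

61.721

With k distinct stickers already seen, the next new one arrives after an expected 29/(29-k) packets.
Sum over k = 0,...,25: E = 29/29 + 29/28 + 29/27 + ... + 29/5 + 29/4 = 61.7213.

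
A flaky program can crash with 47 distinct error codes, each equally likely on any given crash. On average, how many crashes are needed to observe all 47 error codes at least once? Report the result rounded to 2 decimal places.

The wait to go from k to k+1 distinct error codes is geometric with mean 47/(47-k).
E[T] = 47/47 + 47/46 + 47/45 + ... + 47/2 + 47/1 = 47·H_{47}.
H_{47} = 4.438, so E[T] = 208.584.

208.58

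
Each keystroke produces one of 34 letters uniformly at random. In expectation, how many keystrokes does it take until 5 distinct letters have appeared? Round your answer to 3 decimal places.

Going from k to k+1 distinct takes a geometric number of keystrokes with mean 34/(34-k).
Sum over k = 0,...,4: E = 34/34 + 34/33 + 34/32 + 34/31 + 34/30 = 5.3229.

5.323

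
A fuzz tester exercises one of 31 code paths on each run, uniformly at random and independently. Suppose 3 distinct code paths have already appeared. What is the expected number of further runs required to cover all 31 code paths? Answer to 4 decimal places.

121.7423

With k distinct code paths already seen, the next new one takes an expected 31/(31-k) runs.
Sum over k = 3,...,30: E = 31/28 + 31/27 + 31/26 + ... + 31/2 + 31/1 = 121.74230.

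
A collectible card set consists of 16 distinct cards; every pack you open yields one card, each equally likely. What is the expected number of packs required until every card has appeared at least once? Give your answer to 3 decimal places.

54.092

After k distinct cards have appeared, the next pack gives a new one with probability (16-k)/16, so the expected wait for the (k+1)-th is 16/(16-k).
E[T] = 16/16 + 16/15 + 16/14 + ... + 16/2 + 16/1 = 16·H_{16}.
H_{16} = 3.3807, so E[T] = 54.0917.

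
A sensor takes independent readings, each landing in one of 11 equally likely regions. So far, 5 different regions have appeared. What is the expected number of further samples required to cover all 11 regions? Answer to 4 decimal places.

With k distinct regions already seen, the next new one takes an expected 11/(11-k) samples.
Sum over k = 5,...,10: E = 11/6 + 11/5 + 11/4 + 11/3 + 11/2 + 11/1 = 26.95000.

26.9500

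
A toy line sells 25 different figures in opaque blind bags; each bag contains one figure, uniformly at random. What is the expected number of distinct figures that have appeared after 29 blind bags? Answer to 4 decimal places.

For each figure, P(seen in 29 blind bags) = 1 - (24/25)^29 = 0.69390.
By linearity of expectation, E[distinct seen] = 25·(1 - (24/25)^29) = 17.34746.

17.3475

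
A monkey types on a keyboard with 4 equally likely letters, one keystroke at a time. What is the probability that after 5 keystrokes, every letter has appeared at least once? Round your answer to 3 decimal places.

By inclusion–exclusion over which letters are missing,
P(all seen) = Σ_{j=0}^{4} (-1)^j C(4,j)((4-j)/4)^5
= 1.0000 - 0.9492 + 0.1875 - 0.0039 + 0.0000
= 0.2344.

0.234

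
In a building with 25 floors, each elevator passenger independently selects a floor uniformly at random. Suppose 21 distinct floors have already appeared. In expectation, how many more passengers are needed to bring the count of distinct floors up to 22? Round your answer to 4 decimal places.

With k distinct floors already seen, the next new one takes an expected 25/(25-k) passengers.
Only the k = 21 term is needed: E = 25/4 = 6.25000.

6.2500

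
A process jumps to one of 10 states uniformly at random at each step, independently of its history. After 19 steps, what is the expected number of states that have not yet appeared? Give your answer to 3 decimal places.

For each state, P(unseen after 19) = (9/10)^19 = 0.1351.
By linearity of expectation, E[unseen] = 10·(9/10)^19 = 1.3509.

1.351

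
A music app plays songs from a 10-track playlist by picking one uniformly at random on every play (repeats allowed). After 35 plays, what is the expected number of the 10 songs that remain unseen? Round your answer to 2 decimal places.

For each song, P(unseen after 35) = (9/10)^35 = 0.025.
By linearity of expectation, E[unseen] = 10·(9/10)^35 = 0.250.

0.25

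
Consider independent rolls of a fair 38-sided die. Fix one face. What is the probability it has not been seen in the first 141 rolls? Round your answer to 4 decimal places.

0.0233

On each roll the fixed face fails to appear with probability 37/38.
P(still missing after 141) = (37/38)^141 = 0.02328.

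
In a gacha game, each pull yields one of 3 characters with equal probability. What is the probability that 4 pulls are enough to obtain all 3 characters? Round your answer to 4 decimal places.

Let A_i be the event that character i is missing after 4 pulls. By inclusion–exclusion on the A_i,
P(all seen) = Σ_{j=0}^{3} (-1)^j C(3,j)((3-j)/3)^4
= 1.00000 - 0.59259 + 0.03704 - 0.00000
= 0.44444.

0.4444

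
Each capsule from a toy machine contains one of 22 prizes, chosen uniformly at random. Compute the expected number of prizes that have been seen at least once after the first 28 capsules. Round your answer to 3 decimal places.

16.020

For each prize, P(seen in 28 capsules) = 1 - (21/22)^28 = 0.7282.
By linearity of expectation, E[distinct seen] = 22·(1 - (21/22)^28) = 16.0196.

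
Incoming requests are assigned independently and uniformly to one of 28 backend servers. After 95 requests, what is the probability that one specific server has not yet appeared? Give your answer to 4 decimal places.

Each request misses the fixed server with probability (28-1)/28 = 27/28, independently.
P(still missing after 95) = (27/28)^95 = 0.03159.

0.0316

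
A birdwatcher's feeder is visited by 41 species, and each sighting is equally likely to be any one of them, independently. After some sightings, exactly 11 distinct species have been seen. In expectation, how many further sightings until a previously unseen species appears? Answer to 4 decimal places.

Each sighting yields a new species with probability (41-11)/41 = 30/41, so the wait is geometric with mean 41/30.
E = 41/30 = 1.36667.

1.3667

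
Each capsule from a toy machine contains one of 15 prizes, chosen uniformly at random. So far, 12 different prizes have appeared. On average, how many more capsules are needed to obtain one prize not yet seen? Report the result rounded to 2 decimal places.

Each capsule yields a new prize with probability (15-12)/15 = 3/15, so the wait is geometric with mean 15/3.
E = 15/3 = 5.000.

5.00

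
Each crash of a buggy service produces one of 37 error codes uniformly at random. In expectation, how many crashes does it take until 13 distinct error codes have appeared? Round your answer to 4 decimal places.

15.7482

Going from k to k+1 distinct takes a geometric number of crashes with mean 37/(37-k).
Sum over k = 0,...,12: E = 37/37 + 37/36 + 37/35 + ... + 37/26 + 37/25 = 15.74824.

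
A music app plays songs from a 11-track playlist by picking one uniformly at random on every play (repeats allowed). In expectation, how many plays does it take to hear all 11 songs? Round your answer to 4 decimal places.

Split into phases: going from k distinct to k+1 distinct takes on average 11/(11-k) plays.
E[T] = 11/11 + 11/10 + 11/9 + ... + 11/2 + 11/1 = 11·H_{11}.
H_{11} = 3.01988, so E[T] = 33.21865.

33.2187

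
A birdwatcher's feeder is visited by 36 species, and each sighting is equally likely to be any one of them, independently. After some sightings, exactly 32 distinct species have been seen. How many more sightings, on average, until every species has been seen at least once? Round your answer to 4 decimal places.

75.0000

The wait to go from k to k+1 distinct species is geometric with mean 36/(36-k).
Sum over k = 32,...,35: E = 36/4 + 36/3 + 36/2 + 36/1 = 75.00000.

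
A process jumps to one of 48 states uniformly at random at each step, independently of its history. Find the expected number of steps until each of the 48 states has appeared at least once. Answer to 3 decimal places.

214.022

Split into phases: going from k distinct to k+1 distinct takes on average 48/(48-k) steps.
E[T] = 48/48 + 48/47 + 48/46 + ... + 48/2 + 48/1 = 48·H_{48}.
H_{48} = 4.4588, so E[T] = 214.0223.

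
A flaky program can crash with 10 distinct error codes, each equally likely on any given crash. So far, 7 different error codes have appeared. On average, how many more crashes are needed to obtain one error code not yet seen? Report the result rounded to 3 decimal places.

The number of crashes until the next new error code is geometric with success probability 3/10, so its mean is 10/3.
E = 10/3 = 3.3333.

3.333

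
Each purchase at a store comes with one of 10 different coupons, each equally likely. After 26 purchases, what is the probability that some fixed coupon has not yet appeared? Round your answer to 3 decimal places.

0.065

On each purchase the fixed coupon fails to appear with probability 9/10.
P(still missing after 26) = (9/10)^26 = 0.0646.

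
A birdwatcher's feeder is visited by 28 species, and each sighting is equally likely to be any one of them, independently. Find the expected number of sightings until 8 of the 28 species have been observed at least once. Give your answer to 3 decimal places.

Going from k to k+1 distinct takes a geometric number of sightings with mean 28/(28-k).
Sum over k = 0,...,7: E = 28/28 + 28/27 + 28/26 + ... + 28/22 + 28/21 = 9.2241.

9.224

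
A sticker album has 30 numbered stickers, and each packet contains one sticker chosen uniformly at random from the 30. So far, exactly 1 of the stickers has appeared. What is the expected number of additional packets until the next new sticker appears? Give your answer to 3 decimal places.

1.034

The number of packets until the next new sticker is geometric with success probability 29/30, so its mean is 30/29.
E = 30/29 = 1.0345.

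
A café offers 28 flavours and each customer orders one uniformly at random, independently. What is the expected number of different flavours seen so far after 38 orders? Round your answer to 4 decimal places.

20.9697

For each flavour, P(seen in 38 orders) = 1 - (27/28)^38 = 0.74892.
By linearity of expectation, E[distinct seen] = 28·(1 - (27/28)^38) = 20.96967.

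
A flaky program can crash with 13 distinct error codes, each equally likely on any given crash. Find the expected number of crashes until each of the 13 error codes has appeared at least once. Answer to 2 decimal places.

41.34

Split into phases: going from k distinct to k+1 distinct takes on average 13/(13-k) crashes.
E[T] = 13/13 + 13/12 + 13/11 + ... + 13/2 + 13/1 = 13·H_{13}.
H_{13} = 3.180, so E[T] = 41.342.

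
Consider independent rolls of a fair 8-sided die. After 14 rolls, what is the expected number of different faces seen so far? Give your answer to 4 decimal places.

6.7663

For each face, P(seen in 14 rolls) = 1 - (7/8)^14 = 0.84579.
By linearity of expectation, E[distinct seen] = 8·(1 - (7/8)^14) = 6.76632.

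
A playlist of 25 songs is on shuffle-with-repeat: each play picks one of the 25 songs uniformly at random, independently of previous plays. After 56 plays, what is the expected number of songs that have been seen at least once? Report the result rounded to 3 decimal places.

For each song, P(seen in 56 plays) = 1 - (24/25)^56 = 0.8983.
By linearity of expectation, E[distinct seen] = 25·(1 - (24/25)^56) = 22.4583.

22.458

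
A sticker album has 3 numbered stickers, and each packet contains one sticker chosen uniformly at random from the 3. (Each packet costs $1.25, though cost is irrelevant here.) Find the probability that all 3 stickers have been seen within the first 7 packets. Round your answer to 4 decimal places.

0.8258

Let A_i be the event that sticker i is missing after 7 packets. By inclusion–exclusion on the A_i,
P(all seen) = Σ_{j=0}^{3} (-1)^j C(3,j)((3-j)/3)^7
= 1.00000 - 0.17558 + 0.00137 - 0.00000
= 0.82579.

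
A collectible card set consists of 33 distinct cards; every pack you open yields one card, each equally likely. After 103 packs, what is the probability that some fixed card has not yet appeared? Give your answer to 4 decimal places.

0.0420

On each pack the fixed card fails to appear with probability 32/33.
P(still missing after 103) = (32/33)^103 = 0.04203.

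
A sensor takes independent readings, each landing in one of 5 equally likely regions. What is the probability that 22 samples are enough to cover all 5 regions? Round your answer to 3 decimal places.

0.963

Let A_i be the event that region i is missing after 22 samples. By inclusion–exclusion on the A_i,
P(all seen) = Σ_{j=0}^{5} (-1)^j C(5,j)((5-j)/5)^22
= 1.0000 - 0.0369 + 0.0001 - 0.0000 + 0.0000 - 0.0000
= 0.9632.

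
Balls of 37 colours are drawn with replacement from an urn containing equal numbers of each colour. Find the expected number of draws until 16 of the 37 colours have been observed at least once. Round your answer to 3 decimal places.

Going from k to k+1 distinct takes a geometric number of draws with mean 37/(37-k).
Sum over k = 0,...,15: E = 37/37 + 37/36 + 37/35 + ... + 37/23 + 37/22 = 20.5804.

20.580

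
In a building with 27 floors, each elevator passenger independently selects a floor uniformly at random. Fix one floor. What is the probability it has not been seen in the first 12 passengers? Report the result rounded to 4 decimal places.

Each passenger misses the fixed floor with probability (27-1)/27 = 26/27, independently.
P(still missing after 12) = (26/27)^12 = 0.63579.

0.6358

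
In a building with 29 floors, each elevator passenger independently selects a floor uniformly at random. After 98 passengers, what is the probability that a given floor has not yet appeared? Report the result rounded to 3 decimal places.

0.032

Each passenger misses the fixed floor with probability (29-1)/29 = 28/29, independently.
P(still missing after 98) = (28/29)^98 = 0.0321.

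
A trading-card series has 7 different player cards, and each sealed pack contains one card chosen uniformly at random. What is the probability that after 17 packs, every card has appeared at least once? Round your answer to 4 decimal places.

0.5570

By inclusion–exclusion over which cards are missing,
P(all seen) = Σ_{j=0}^{7} (-1)^j C(7,j)((7-j)/7)^17
= 1.00000 - 0.50933 + 0.06887 - 0.00258 + 0.00002 - 0.00000 + 0.00000 - 0.00000
= 0.55697.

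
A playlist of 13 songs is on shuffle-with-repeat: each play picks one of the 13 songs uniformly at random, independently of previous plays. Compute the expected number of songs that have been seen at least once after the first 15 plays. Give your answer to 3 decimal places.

9.087

For each song, P(seen in 15 plays) = 1 - (12/13)^15 = 0.6990.
By linearity of expectation, E[distinct seen] = 13·(1 - (12/13)^15) = 9.0870.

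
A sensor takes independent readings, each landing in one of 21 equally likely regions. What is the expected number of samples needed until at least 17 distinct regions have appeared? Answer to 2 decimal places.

With k distinct regions already seen, the next new one arrives after an expected 21/(21-k) samples.
Sum over k = 0,...,16: E = 21/21 + 21/20 + 21/19 + ... + 21/6 + 21/5 = 32.803.

32.80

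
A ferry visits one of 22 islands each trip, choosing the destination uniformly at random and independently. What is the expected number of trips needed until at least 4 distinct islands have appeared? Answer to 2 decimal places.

4.31

With k distinct islands already seen, the next new one arrives after an expected 22/(22-k) trips.
Sum over k = 0,...,3: E = 22/22 + 22/21 + 22/20 + 22/19 = 4.306.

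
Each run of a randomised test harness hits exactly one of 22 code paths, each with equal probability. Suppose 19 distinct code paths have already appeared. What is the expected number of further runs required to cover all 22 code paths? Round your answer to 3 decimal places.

40.333

With k distinct code paths already seen, the next new one takes an expected 22/(22-k) runs.
Sum over k = 19,...,21: E = 22/3 + 22/2 + 22/1 = 40.3333.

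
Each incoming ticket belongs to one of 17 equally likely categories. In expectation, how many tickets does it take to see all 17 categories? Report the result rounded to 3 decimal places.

Split into phases: going from k distinct to k+1 distinct takes on average 17/(17-k) tickets.
E[T] = 17/17 + 17/16 + 17/15 + ... + 17/2 + 17/1 = 17·H_{17}.
H_{17} = 3.4396, so E[T] = 58.4724.

58.472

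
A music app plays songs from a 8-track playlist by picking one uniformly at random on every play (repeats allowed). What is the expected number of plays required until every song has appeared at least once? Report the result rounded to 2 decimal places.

21.74

Split into phases: going from k distinct to k+1 distinct takes on average 8/(8-k) plays.
E[T] = 8/8 + 8/7 + 8/6 + ... + 8/2 + 8/1 = 8·H_{8}.
H_{8} = 2.718, so E[T] = 21.743.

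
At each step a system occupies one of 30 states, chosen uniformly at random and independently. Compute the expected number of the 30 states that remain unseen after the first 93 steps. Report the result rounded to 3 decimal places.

For each state, P(unseen after 93) = (29/30)^93 = 0.0427.
By linearity of expectation, E[unseen] = 30·(29/30)^93 = 1.2819.

1.282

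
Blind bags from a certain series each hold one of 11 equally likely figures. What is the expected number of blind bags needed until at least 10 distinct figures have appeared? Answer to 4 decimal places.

22.2187

Going from k to k+1 distinct takes a geometric number of blind bags with mean 11/(11-k).
Sum over k = 0,...,9: E = 11/11 + 11/10 + 11/9 + ... + 11/3 + 11/2 = 22.21865.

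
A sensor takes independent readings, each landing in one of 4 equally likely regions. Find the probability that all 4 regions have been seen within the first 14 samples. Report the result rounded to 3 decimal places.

By inclusion–exclusion over which regions are missing,
P(all seen) = Σ_{j=0}^{4} (-1)^j C(4,j)((4-j)/4)^14
= 1.0000 - 0.0713 + 0.0004 - 0.0000 + 0.0000
= 0.9291.

0.929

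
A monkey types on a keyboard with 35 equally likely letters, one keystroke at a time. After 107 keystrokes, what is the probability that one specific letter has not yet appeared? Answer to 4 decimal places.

On each keystroke the fixed letter fails to appear with probability 34/35.
P(still missing after 107) = (34/35)^107 = 0.04497.

0.0450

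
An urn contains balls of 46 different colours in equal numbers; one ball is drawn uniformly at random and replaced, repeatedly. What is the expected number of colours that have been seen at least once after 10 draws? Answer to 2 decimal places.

9.08

For each colour, P(seen in 10 draws) = 1 - (45/46)^10 = 0.197.
By linearity of expectation, E[distinct seen] = 46·(1 - (45/46)^10) = 9.076.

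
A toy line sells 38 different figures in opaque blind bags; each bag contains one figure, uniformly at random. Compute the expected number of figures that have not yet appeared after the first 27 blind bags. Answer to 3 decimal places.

For each figure, P(unseen after 27) = (37/38)^27 = 0.4867.
By linearity of expectation, E[unseen] = 38·(37/38)^27 = 18.4958.

18.496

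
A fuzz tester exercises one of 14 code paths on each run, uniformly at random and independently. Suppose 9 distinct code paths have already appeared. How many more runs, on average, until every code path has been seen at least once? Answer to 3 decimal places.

31.967

The wait to go from k to k+1 distinct code paths is geometric with mean 14/(14-k).
Sum over k = 9,...,13: E = 14/5 + 14/4 + 14/3 + 14/2 + 14/1 = 31.9667.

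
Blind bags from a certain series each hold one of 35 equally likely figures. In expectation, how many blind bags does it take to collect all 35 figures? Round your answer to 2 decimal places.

145.14

After k distinct figures have appeared, the next blind bag gives a new one with probability (35-k)/35, so the expected wait for the (k+1)-th is 35/(35-k).
E[T] = 35/35 + 35/34 + 35/33 + ... + 35/2 + 35/1 = 35·H_{35}.
H_{35} = 4.147, so E[T] = 145.137.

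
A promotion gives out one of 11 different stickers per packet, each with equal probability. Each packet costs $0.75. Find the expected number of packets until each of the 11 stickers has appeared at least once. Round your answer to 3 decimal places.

After k distinct stickers have appeared, the next packet gives a new one with probability (11-k)/11, so the expected wait for the (k+1)-th is 11/(11-k).
E[T] = 11/11 + 11/10 + 11/9 + ... + 11/2 + 11/1 = 11·H_{11}.
H_{11} = 3.0199, so E[T] = 33.2187.

33.219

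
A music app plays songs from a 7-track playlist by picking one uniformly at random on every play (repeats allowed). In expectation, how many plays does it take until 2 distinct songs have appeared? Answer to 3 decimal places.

2.167

With k distinct songs already seen, the next new one arrives after an expected 7/(7-k) plays.
Sum over k = 0,...,1: E = 7/7 + 7/6 = 2.1667.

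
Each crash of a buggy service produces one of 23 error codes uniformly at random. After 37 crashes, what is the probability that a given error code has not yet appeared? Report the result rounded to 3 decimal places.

On each crash the fixed error code fails to appear with probability 22/23.
P(still missing after 37) = (22/23)^37 = 0.1931.

0.193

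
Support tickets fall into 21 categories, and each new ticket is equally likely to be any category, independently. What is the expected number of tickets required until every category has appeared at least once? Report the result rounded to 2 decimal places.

After k distinct categories have appeared, the next ticket gives a new one with probability (21-k)/21, so the expected wait for the (k+1)-th is 21/(21-k).
E[T] = 21/21 + 21/20 + 21/19 + ... + 21/2 + 21/1 = 21·H_{21}.
H_{21} = 3.645, so E[T] = 76.553.

76.55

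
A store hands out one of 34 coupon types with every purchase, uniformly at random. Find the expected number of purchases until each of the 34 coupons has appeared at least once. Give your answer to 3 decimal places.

140.019

Split into phases: going from k distinct to k+1 distinct takes on average 34/(34-k) purchases.
E[T] = 34/34 + 34/33 + 34/32 + ... + 34/2 + 34/1 = 34·H_{34}.
H_{34} = 4.1182, so E[T] = 140.0191.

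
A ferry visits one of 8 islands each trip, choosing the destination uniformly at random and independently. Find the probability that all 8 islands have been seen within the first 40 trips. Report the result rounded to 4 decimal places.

Let A_i be the event that island i is missing after 40 trips. By inclusion–exclusion on the A_i,
P(all seen) = Σ_{j=0}^{8} (-1)^j C(8,j)((8-j)/8)^40
= 1.00000 - 0.03832 + 0.00028 - 0.00000 + 0.00000 - 0.00000 + 0.00000 - 0.00000 + 0.00000
= 0.96196.

0.9620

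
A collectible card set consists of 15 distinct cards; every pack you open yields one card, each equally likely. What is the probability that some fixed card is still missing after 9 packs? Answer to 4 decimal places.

Each pack misses the fixed card with probability (15-1)/15 = 14/15, independently.
P(still missing after 9) = (14/15)^9 = 0.53744.

0.5374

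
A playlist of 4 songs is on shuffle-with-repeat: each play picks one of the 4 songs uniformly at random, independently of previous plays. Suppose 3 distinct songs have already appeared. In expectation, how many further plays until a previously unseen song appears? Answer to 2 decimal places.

Each play yields a new song with probability (4-3)/4 = 1/4, so the wait is geometric with mean 4/1.
E = 4/1 = 4.000.

4.00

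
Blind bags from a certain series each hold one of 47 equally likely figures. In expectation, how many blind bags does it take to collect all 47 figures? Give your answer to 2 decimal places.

208.58

Split into phases: going from k distinct to k+1 distinct takes on average 47/(47-k) blind bags.
E[T] = 47/47 + 47/46 + 47/45 + ... + 47/2 + 47/1 = 47·H_{47}.
H_{47} = 4.438, so E[T] = 208.584.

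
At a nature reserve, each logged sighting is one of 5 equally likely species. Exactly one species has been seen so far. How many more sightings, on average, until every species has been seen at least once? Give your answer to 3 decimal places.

10.417

From k distinct to k+1 distinct takes on average 5/(5-k) sightings.
Sum over k = 1,...,4: E = 5/4 + 5/3 + 5/2 + 5/1 = 10.4167.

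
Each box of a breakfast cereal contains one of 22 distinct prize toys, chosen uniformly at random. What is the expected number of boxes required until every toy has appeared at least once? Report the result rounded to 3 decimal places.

Split into phases: going from k distinct to k+1 distinct takes on average 22/(22-k) boxes.
E[T] = 22/22 + 22/21 + 22/20 + ... + 22/2 + 22/1 = 22·H_{22}.
H_{22} = 3.6908, so E[T] = 81.1979.

81.198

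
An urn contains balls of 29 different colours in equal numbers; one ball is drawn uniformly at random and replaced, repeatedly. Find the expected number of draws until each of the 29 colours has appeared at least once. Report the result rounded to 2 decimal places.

114.89

After k distinct colours have appeared, the next draw gives a new one with probability (29-k)/29, so the expected wait for the (k+1)-th is 29/(29-k).
E[T] = 29/29 + 29/28 + 29/27 + ... + 29/2 + 29/1 = 29·H_{29}.
H_{29} = 3.962, so E[T] = 114.888.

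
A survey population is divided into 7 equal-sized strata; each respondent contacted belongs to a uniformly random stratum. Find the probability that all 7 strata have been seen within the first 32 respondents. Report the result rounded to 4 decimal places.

0.9500

By inclusion–exclusion over which strata are missing,
P(all seen) = Σ_{j=0}^{7} (-1)^j C(7,j)((7-j)/7)^32
= 1.00000 - 0.05044 + 0.00044 - 0.00000 + 0.00000 - 0.00000 + 0.00000 - 0.00000
= 0.95000.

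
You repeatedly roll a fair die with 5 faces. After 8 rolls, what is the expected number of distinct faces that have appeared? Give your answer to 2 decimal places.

For each face, P(seen in 8 rolls) = 1 - (4/5)^8 = 0.832.
By linearity of expectation, E[distinct seen] = 5·(1 - (4/5)^8) = 4.161.

4.16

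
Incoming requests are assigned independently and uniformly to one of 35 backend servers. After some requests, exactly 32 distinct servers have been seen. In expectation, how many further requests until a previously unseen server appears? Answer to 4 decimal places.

11.6667

Each request yields a new server with probability (35-32)/35 = 3/35, so the wait is geometric with mean 35/3.
E = 35/3 = 11.66667.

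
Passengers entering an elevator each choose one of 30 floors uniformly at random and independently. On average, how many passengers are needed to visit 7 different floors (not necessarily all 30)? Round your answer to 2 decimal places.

7.82

Going from k to k+1 distinct takes a geometric number of passengers with mean 30/(30-k).
Sum over k = 0,...,6: E = 30/30 + 30/29 + 30/28 + ... + 30/25 + 30/24 = 7.821.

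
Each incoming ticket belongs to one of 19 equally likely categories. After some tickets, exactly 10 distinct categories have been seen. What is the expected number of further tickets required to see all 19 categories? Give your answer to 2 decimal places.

With k distinct categories already seen, the next new one takes an expected 19/(19-k) tickets.
Sum over k = 10,...,18: E = 19/9 + 19/8 + 19/7 + ... + 19/2 + 19/1 = 53.750.

53.75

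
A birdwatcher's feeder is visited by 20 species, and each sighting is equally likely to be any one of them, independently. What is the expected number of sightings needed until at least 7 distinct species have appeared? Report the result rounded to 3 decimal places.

Going from k to k+1 distinct takes a geometric number of sightings with mean 20/(20-k).
Sum over k = 0,...,6: E = 20/20 + 20/19 + 20/18 + ... + 20/15 + 20/14 = 8.3521.

8.352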